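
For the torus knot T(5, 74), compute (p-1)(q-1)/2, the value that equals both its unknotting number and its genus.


For a torus knot T(p,q), both the unknotting number and genus equal (p-1)(q-1)/2.
= (5-1)(74-1)/2
= 4*73/2
= 292/2 = 146

146


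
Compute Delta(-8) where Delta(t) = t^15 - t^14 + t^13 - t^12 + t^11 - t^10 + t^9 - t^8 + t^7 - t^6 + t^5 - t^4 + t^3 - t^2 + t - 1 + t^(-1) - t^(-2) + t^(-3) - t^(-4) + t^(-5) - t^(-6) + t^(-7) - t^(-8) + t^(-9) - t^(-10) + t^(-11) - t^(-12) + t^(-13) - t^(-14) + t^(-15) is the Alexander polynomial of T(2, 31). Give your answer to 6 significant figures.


Substituting t = -8 into Delta(t) = t^15 - t^14 + t^13 - t^12 + t^11 - t^10 + t^9 - t^8 + t^7 - t^6 + t^5 - t^4 + t^3 - t^2 + t - 1 + t^(-1) - t^(-2) + t^(-3) - t^(-4) + t^(-5) - t^(-6) + t^(-7) - t^(-8) + t^(-9) - t^(-10) + t^(-11) - t^(-12) + t^(-13) - t^(-14) + t^(-15):
Term values: (-35184372088832) + (-4398046511104) + (-549755813888) + (-68719476736) + (-8589934592) + (-1073741824) + (-134217728) + (-16777216) + (-2097152) + (-262144) + (-32768) + (-4096) + (-512) + (-64) + (-8) + (-1) + (-0.125) + (-0.015625) + (-0.00195312) + (-0.000244141) + (-3.05176e-05) + (-3.8147e-06) + (-4.76837e-07) + (-5.96046e-08) + (-7.45058e-09) + (-9.31323e-10) + (-1.16415e-10) + (-1.45519e-11) + (-1.81899e-12) + (-2.27374e-13) + (-2.84217e-14)
Sum = -4.021071096e+13
Rounded to 6 significant figures: -4.02107e+13

-4.02107e+13


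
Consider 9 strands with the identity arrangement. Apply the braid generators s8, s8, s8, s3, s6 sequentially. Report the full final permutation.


Starting with identity [1, 2, 3, 4, 5, 6, 7, 8, 9].
Apply generators in sequence:
  After s8: [1, 2, 3, 4, 5, 6, 7, 9, 8]
  After s8: [1, 2, 3, 4, 5, 6, 7, 8, 9]
  After s8: [1, 2, 3, 4, 5, 6, 7, 9, 8]
  After s3: [1, 2, 4, 3, 5, 6, 7, 9, 8]
  After s6: [1, 2, 4, 3, 5, 7, 6, 9, 8]
Final permutation: [1, 2, 4, 3, 5, 7, 6, 9, 8]

[1, 2, 4, 3, 5, 7, 6, 9, 8]


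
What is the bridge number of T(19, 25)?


The bridge number of T(p,q) is min(p,q).
min(19, 25) = 19

19


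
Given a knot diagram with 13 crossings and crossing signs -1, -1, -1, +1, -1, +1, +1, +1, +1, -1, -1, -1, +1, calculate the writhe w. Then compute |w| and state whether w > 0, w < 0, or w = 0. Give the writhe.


Step 1: Count positive crossings (+1).
Positive crossings: 6
Step 2: Count negative crossings (-1).
Negative crossings: 7
Step 3: Writhe = (positive) - (negative)
w = 6 - 7 = -1
Step 4: |w| = 1, and w is negative

-1


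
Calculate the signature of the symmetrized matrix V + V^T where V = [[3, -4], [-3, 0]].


Step 1: V + V^T = [[6, -7], [-7, 0]]
Step 2: trace = 6, det = -49
Step 3: Discriminant = 6^2 - 4*(-49) = 232
Step 4: Eigenvalues: 10.6158, -4.61577
Step 5: Signature = (# positive eigenvalues) - (# negative eigenvalues) = 0

0


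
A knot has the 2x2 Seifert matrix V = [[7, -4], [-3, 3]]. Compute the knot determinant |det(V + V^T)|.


Step 1: Form V + V^T where V = [[7, -4], [-3, 3]]
  V^T = [[7, -3], [-4, 3]]
  V + V^T = [[14, -7], [-7, 6]]
Step 2: det(V + V^T) = 14*6 - (-7)*(-7)
  = 84 - 49 = 35
Step 3: Knot determinant = |det(V + V^T)| = |35| = 35

35


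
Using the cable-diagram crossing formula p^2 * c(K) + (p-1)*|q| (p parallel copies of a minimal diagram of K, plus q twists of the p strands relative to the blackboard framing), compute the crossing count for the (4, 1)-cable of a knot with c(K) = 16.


Step 1: Each of the c(K) crossings of the companion diagram becomes p*p = p^2 crossings among the p parallel strands, and each of the |q| twists s_1 s_2 ... s_(p-1) adds (p-1) crossings.
  Crossings = p^2 * c(K) + (p-1)*|q|
Step 2: = 4^2 * 16 + (4-1)*1
Step 3: = 16*16 + 3*1
Step 4: = 256 + 3 = 259

259


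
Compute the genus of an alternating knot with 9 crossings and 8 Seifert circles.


For alternating knots, g = (c - s + 1)/2.
= (9 - 8 + 1)/2
= 2/2 = 1

1


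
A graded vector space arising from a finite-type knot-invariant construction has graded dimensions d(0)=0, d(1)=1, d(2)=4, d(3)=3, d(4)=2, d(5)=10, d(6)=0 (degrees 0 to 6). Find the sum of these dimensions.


Total dimension = d(0) + d(1) + ... + d(6)
= 0 + 1 + 4 + 3 + 2 + 10 + 0
= 20

20


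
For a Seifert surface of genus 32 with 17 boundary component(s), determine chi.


chi = 2 - 2g - b
= 2 - 2*32 - 17
= 2 - 64 - 17 = -79

-79


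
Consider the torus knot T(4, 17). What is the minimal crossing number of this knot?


For a torus knot T(p, q) with gcd(p,q)=1,
the crossing number is min(p*(q-1), q*(p-1)).
p*(q-1) = 4*16 = 64
q*(p-1) = 17*3 = 51
min(64, 51) = 51

51


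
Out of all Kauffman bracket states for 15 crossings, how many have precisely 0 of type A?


We choose which 0 of 15 crossings get A-smoothings.
C(15, 0) = 15! / (0! * 15!)
= 1

1


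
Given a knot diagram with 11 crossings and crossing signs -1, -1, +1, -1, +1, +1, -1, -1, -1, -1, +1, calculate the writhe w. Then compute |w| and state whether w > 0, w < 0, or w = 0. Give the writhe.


Step 1: Count positive crossings (+1).
Positive crossings: 4
Step 2: Count negative crossings (-1).
Negative crossings: 7
Step 3: Writhe = (positive) - (negative)
w = 4 - 7 = -3
Step 4: |w| = 3, and w is negative

-3


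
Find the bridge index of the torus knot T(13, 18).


The bridge number of T(p,q) is min(p,q).
min(13, 18) = 13

13


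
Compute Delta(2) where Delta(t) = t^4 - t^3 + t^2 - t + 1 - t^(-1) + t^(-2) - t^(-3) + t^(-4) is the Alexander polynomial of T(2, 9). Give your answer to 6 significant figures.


Substituting t = 2 into Delta(t) = t^4 - t^3 + t^2 - t + 1 - t^(-1) + t^(-2) - t^(-3) + t^(-4):
Term values: (16) + (-8) + (4) + (-2) + (1) + (-0.5) + (0.25) + (-0.125) + (0.0625)
Sum = 10.6875
Rounded to 6 significant figures: 10.6875

10.6875


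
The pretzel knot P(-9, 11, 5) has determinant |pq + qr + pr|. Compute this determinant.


Step 1: Compute pq + qr + pr.
pq = (-9)*11 = -99
qr = 11*5 = 55
pr = (-9)*5 = -45
pq + qr + pr = -99 + 55 + (-45) = -89
Step 2: Take absolute value.
det(P(-9,11,5)) = |-89| = 89

89


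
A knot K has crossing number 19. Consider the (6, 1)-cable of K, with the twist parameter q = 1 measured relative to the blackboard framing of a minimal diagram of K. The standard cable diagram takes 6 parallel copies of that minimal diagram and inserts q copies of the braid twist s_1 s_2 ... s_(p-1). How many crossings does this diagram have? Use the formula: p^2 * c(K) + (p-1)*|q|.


Step 1: Each of the c(K) crossings of the companion diagram becomes p*p = p^2 crossings among the p parallel strands, and each of the |q| twists s_1 s_2 ... s_(p-1) adds (p-1) crossings.
  Crossings = p^2 * c(K) + (p-1)*|q|
Step 2: = 6^2 * 19 + (6-1)*1
Step 3: = 36*19 + 5*1
Step 4: = 684 + 5 = 689

689


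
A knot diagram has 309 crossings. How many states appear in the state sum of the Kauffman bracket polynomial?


Each crossing contributes 2 choices (A-smoothing or B-smoothing).
Total states = 2^309 = 1042962419883256876169444192465601618458351817556959360325703910069443225478828393565899456512

1042962419883256876169444192465601618458351817556959360325703910069443225478828393565899456512


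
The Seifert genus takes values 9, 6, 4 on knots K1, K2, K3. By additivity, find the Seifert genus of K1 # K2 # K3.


The Seifert genus is additive under connected sum.
Seifert genus(K1 # K2 # K3) = (9) + (6) + (4)
= 19

19


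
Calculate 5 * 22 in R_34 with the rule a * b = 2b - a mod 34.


5 * 22 = 2*22 - 5 mod 34
= 44 - 5 mod 34
= 39 mod 34 = 5

5


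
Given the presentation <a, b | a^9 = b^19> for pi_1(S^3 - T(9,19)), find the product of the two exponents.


The relation is a^9 = b^19.
Product of exponents = 9 * 19
= 171

171


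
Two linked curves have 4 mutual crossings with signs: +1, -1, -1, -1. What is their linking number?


Step 1: Count positive crossings: 1
Step 2: Count negative crossings: 3
Step 3: Sum of signs = 1 - 3 = -2
Step 4: Linking number = sum/2 = -2/2 = -1

-1


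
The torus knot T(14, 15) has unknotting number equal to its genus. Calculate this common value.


For a torus knot T(p,q), both the unknotting number and genus equal (p-1)(q-1)/2.
= (14-1)(15-1)/2
= 13*14/2
= 182/2 = 91

91


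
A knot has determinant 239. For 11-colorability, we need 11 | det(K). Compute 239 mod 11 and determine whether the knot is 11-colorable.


Step 1: A knot is p-colorable if and only if p divides its determinant.
Step 2: Compute 239 mod 11.
239 = 21 * 11 + 8
Step 3: 239 mod 11 = 8
Step 4: The knot is 11-colorable: no

8


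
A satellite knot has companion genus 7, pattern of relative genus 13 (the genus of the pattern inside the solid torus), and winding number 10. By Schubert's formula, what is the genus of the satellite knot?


Schubert: g(satellite) = g_rel(pattern) + |winding| * g(companion),
where g_rel(pattern) is the genus of the pattern relative to the solid torus.
= 13 + 10 * 7
= 13 + 70 = 83

83


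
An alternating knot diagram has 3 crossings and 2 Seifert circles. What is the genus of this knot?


For alternating knots, g = (c - s + 1)/2.
= (3 - 2 + 1)/2
= 2/2 = 1

1


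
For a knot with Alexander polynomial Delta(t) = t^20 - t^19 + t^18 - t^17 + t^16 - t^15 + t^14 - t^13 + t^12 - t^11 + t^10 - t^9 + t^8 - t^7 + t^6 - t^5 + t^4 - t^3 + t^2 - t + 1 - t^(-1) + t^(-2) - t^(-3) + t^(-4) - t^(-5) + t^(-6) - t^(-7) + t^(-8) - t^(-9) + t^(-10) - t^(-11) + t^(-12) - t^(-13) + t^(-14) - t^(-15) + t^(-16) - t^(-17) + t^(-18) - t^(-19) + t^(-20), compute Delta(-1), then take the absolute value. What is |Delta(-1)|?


Step 1: The polynomial has 41 terms with alternating signs, exponents from 20 down to -20.
Step 2: Substitute t = -1. The i-th term has coefficient (-1)^i and exponent (m-i),
  so its value is (-1)^i * (-1)^(m-i) = (-1)^m = 1 for every i.
Step 3: All 41 terms equal 1, so Delta(-1) = 41 * (1) = 41
Step 4: |Delta(-1)| = 41

41


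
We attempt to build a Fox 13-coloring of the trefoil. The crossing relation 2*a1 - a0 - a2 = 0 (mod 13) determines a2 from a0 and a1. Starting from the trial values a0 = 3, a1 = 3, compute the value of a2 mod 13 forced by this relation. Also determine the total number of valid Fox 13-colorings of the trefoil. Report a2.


Step 1: Apply the given crossing relation 2*a1 - a0 - a2 = 0 (mod 13).
  a2 = 2*a1 - a0 mod 13
  a2 = 2*3 - 3 mod 13
  a2 = 6 - 3 mod 13
  a2 = 3 mod 13 = 3
Step 2: The trefoil has determinant 3.
  Number of Fox p-colorings (p prime) is p^2 if p = 3, else p.
  Since 13 does not divide 3, only trivial (constant) colorings exist.
  (Here a0 = a1 = a2 = 3, the constant coloring, which is valid.)
  Total colorings = 13
Step 3: a2 = 3, total Fox 13-colorings = 13

3


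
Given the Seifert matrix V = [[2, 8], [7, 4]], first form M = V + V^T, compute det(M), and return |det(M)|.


Step 1: Form V + V^T where V = [[2, 8], [7, 4]]
  V^T = [[2, 7], [8, 4]]
  V + V^T = [[4, 15], [15, 8]]
Step 2: det(V + V^T) = 4*8 - 15*15
  = 32 - 225 = -193
Step 3: Knot determinant = |det(V + V^T)| = |-193| = 193

193


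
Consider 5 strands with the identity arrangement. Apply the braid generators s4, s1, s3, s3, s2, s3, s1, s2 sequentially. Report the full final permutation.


Starting with identity [1, 2, 3, 4, 5].
Apply generators in sequence:
  After s4: [1, 2, 3, 5, 4]
  After s1: [2, 1, 3, 5, 4]
  After s3: [2, 1, 5, 3, 4]
  After s3: [2, 1, 3, 5, 4]
  After s2: [2, 3, 1, 5, 4]
  After s3: [2, 3, 5, 1, 4]
  After s1: [3, 2, 5, 1, 4]
  After s2: [3, 5, 2, 1, 4]
Final permutation: [3, 5, 2, 1, 4]

[3, 5, 2, 1, 4]


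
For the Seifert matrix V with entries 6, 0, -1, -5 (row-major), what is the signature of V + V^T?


Step 1: V + V^T = [[12, -1], [-1, -10]]
Step 2: trace = 2, det = -121
Step 3: Discriminant = 2^2 - 4*(-121) = 488
Step 4: Eigenvalues: 12.0454, -10.0454
Step 5: Signature = (# positive eigenvalues) - (# negative eigenvalues) = 0

0


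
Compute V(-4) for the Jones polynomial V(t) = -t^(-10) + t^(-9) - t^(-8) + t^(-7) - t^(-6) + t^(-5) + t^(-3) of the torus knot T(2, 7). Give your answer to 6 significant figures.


Substituting t = -4 into V(t) = -t^(-10) + t^(-9) - t^(-8) + t^(-7) - t^(-6) + t^(-5) + t^(-3):
  (-)t^(-10) = -9.53674e-07
  (+)t^(-9) = -3.8147e-06
  (-)t^(-8) = -1.52588e-05
  (+)t^(-7) = -6.10352e-05
  (-)t^(-6) = -0.000244141
  (+)t^(-5) = -0.000976562
  (+)t^(-3) = -0.015625
Sum = (-9.53674e-07) + (-3.8147e-06) + (-1.52588e-05) + (-6.10352e-05) + (-0.000244141) + (-0.000976562) + (-0.015625)
= -0.01692676544
Rounded to 6 significant figures: -0.0169268

-0.0169268


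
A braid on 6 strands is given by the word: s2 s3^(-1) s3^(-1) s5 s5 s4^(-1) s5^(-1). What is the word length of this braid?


The word length counts the number of generators (including inverses).
Listing each generator: s2, s3^(-1), s3^(-1), s5, s5, s4^(-1), s5^(-1)
There are 7 generators in this braid word.

7


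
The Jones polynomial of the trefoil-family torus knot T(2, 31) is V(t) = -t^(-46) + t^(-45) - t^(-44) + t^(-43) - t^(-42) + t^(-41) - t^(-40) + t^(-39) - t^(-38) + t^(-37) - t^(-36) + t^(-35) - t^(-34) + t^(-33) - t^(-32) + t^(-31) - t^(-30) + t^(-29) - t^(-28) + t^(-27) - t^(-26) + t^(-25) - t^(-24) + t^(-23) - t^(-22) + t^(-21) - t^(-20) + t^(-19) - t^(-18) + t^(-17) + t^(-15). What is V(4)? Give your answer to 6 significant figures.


Substituting t = 4 into V(t) = -t^(-46) + t^(-45) - t^(-44) + t^(-43) - t^(-42) + t^(-41) - t^(-40) + t^(-39) - t^(-38) + t^(-37) - t^(-36) + t^(-35) - t^(-34) + t^(-33) - t^(-32) + t^(-31) - t^(-30) + t^(-29) - t^(-28) + t^(-27) - t^(-26) + t^(-25) - t^(-24) + t^(-23) - t^(-22) + t^(-21) - t^(-20) + t^(-19) - t^(-18) + t^(-17) + t^(-15):
  (-)t^(-46) = -2.01948e-28
  (+)t^(-45) = 8.07794e-28
  (-)t^(-44) = -3.23117e-27
  (+)t^(-43) = 1.29247e-26
  (-)t^(-42) = -5.16988e-26
  (+)t^(-41) = 2.06795e-25
  (-)t^(-40) = -8.27181e-25
  (+)t^(-39) = 3.30872e-24
  (-)t^(-38) = -1.32349e-23
  (+)t^(-37) = 5.29396e-23
  (-)t^(-36) = -2.11758e-22
  (+)t^(-35) = 8.47033e-22
  (-)t^(-34) = -3.38813e-21
  (+)t^(-33) = 1.35525e-20
  (-)t^(-32) = -5.42101e-20
  (+)t^(-31) = 2.1684e-19
  (-)t^(-30) = -8.67362e-19
  (+)t^(-29) = 3.46945e-18
  (-)t^(-28) = -1.38778e-17
  (+)t^(-27) = 5.55112e-17
  (-)t^(-26) = -2.22045e-16
  (+)t^(-25) = 8.88178e-16
  (-)t^(-24) = -3.55271e-15
  (+)t^(-23) = 1.42109e-14
  (-)t^(-22) = -5.68434e-14
  (+)t^(-21) = 2.27374e-13
  (-)t^(-20) = -9.09495e-13
  (+)t^(-19) = 3.63798e-12
  (-)t^(-18) = -1.45519e-11
  (+)t^(-17) = 5.82077e-11
  (+)t^(-15) = 9.31323e-10
Sum = (-2.01948e-28) + (8.07794e-28) + (-3.23117e-27) + (1.29247e-26) + (-5.16988e-26) + (2.06795e-25) + (-8.27181e-25) + (3.30872e-24) + (-1.32349e-23) + (5.29396e-23) + (-2.11758e-22) + (8.47033e-22) + (-3.38813e-21) + (1.35525e-20) + (-5.42101e-20) + (2.1684e-19) + (-8.67362e-19) + (3.46945e-18) + (-1.38778e-17) + (5.55112e-17) + (-2.22045e-16) + (8.88178e-16) + (-3.55271e-15) + (1.42109e-14) + (-5.68434e-14) + (2.27374e-13) + (-9.09495e-13) + (3.63798e-12) + (-1.45519e-11) + (5.82077e-11) + (9.31323e-10)
= 9.778887033e-10
Rounded to 6 significant figures: 9.77889e-10

9.77889e-10


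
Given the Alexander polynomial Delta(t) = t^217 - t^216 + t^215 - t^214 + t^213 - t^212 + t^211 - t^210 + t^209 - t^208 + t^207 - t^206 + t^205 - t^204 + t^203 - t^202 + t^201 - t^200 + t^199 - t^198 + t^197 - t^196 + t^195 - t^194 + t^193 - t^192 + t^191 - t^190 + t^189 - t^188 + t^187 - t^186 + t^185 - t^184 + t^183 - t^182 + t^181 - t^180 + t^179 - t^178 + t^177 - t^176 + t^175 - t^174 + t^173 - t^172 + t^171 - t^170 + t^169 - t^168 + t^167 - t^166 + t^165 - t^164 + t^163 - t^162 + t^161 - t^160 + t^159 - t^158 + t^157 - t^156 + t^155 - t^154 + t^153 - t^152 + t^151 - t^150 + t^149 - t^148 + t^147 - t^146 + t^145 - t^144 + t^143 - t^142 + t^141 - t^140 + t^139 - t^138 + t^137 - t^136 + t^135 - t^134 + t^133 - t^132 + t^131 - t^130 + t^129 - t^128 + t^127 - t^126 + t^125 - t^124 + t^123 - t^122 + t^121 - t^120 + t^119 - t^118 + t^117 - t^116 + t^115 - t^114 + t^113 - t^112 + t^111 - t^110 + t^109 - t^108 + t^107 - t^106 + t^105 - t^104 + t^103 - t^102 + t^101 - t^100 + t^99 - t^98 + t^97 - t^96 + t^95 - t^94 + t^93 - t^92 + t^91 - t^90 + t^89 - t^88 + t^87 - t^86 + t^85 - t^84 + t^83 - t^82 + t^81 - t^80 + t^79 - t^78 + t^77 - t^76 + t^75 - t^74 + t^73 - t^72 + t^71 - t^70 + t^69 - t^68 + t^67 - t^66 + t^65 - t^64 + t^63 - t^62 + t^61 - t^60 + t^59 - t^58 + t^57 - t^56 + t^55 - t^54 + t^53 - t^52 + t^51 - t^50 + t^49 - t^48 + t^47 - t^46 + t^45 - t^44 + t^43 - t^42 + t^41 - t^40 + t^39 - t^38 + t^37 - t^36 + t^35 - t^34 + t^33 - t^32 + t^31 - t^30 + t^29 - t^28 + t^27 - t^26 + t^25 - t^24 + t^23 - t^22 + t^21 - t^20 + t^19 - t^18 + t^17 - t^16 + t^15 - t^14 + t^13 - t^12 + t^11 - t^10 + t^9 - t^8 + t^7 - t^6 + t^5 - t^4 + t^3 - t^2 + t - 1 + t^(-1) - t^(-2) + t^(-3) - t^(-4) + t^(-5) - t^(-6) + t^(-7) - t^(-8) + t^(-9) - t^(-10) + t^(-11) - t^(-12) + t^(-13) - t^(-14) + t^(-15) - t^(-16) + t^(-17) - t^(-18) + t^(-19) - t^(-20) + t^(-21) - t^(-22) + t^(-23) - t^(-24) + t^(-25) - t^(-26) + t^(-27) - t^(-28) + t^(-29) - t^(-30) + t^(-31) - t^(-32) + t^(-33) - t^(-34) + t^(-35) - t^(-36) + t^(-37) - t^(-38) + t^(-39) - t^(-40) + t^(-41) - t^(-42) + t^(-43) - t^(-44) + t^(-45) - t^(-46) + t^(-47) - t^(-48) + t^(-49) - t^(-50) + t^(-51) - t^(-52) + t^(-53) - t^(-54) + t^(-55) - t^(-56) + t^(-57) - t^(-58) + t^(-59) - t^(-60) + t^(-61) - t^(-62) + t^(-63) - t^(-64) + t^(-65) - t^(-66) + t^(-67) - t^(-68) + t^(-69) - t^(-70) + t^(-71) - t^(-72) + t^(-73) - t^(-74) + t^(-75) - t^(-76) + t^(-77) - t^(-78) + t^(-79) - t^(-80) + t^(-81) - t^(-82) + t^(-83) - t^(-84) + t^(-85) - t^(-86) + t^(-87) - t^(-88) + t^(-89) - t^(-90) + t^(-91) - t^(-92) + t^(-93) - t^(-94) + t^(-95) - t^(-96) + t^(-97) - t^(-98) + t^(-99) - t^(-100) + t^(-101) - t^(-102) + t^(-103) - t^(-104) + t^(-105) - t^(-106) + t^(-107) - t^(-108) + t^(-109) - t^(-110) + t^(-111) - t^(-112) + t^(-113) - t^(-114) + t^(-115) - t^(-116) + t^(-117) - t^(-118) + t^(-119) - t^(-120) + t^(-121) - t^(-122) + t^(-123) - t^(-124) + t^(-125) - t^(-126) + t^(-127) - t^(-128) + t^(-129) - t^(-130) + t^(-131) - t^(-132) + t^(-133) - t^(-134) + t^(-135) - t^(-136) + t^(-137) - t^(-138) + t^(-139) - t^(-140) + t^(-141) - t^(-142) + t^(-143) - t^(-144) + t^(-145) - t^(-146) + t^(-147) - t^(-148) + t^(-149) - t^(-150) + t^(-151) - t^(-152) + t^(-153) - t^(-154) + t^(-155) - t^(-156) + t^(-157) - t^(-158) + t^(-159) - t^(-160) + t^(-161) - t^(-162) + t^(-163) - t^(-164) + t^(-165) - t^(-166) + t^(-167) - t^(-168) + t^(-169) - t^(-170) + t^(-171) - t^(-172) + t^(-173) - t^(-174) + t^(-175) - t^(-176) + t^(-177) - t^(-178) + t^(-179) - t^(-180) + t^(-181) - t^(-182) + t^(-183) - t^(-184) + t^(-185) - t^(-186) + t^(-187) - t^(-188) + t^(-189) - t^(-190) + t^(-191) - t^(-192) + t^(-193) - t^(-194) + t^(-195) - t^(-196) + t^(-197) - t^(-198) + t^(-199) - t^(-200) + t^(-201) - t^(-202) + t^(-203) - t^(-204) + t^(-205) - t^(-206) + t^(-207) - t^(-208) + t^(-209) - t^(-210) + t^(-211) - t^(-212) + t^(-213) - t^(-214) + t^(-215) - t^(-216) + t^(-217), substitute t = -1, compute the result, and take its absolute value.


Step 1: The polynomial has 435 terms with alternating signs, exponents from 217 down to -217.
Step 2: Substitute t = -1. The i-th term has coefficient (-1)^i and exponent (m-i),
  so its value is (-1)^i * (-1)^(m-i) = (-1)^m = -1 for every i.
Step 3: All 435 terms equal -1, so Delta(-1) = 435 * (-1) = -435
Step 4: |Delta(-1)| = 435

435


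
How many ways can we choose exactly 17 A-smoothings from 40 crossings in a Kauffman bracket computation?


We choose which 17 of 40 crossings get A-smoothings.
C(40, 17) = 40! / (17! * 23!)
= 88732378800

88732378800


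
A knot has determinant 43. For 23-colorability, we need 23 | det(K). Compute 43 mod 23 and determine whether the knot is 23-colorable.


Step 1: A knot is p-colorable if and only if p divides its determinant.
Step 2: Compute 43 mod 23.
43 = 1 * 23 + 20
Step 3: 43 mod 23 = 20
Step 4: The knot is 23-colorable: no

20


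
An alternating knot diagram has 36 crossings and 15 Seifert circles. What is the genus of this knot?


For alternating knots, g = (c - s + 1)/2.
= (36 - 15 + 1)/2
= 22/2 = 11

11


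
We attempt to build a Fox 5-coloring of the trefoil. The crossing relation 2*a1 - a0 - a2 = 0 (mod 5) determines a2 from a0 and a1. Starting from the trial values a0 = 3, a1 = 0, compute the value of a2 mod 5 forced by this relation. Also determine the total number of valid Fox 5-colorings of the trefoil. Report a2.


Step 1: Apply the given crossing relation 2*a1 - a0 - a2 = 0 (mod 5).
  a2 = 2*a1 - a0 mod 5
  a2 = 2*0 - 3 mod 5
  a2 = 0 - 3 mod 5
  a2 = -3 mod 5 = 2
Step 2: The trefoil has determinant 3.
  Number of Fox p-colorings (p prime) is p^2 if p = 3, else p.
  Since 5 does not divide 3, only trivial (constant) colorings exist.
  (So the trial a0 = 3, a1 = 0 with a0 != a1 does NOT extend to a valid coloring of the whole trefoil: the other two crossing relations require 3*(a1 - a0) = 0 (mod 5), which fails.)
  Total colorings = 5
Step 3: a2 = 2, total Fox 5-colorings = 5

2


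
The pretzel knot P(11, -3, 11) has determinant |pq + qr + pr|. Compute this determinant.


Step 1: Compute pq + qr + pr.
pq = 11*(-3) = -33
qr = (-3)*11 = -33
pr = 11*11 = 121
pq + qr + pr = -33 + (-33) + 121 = 55
Step 2: Take absolute value.
det(P(11,-3,11)) = |55| = 55

55


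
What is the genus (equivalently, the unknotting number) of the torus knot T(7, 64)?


For a torus knot T(p,q), both the unknotting number and genus equal (p-1)(q-1)/2.
= (7-1)(64-1)/2
= 6*63/2
= 378/2 = 189

189


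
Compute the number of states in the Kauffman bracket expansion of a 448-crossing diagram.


Each crossing contributes 2 choices (A-smoothing or B-smoothing).
Total states = 2^448 = 726838724295606890549323807888004534353641360687318060281490199180639288113397923326191050713763565560762521606266177933534601628614656

726838724295606890549323807888004534353641360687318060281490199180639288113397923326191050713763565560762521606266177933534601628614656


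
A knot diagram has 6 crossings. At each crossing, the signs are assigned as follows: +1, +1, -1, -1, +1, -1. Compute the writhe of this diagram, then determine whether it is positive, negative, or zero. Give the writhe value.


Step 1: Count positive crossings (+1).
Positive crossings: 3
Step 2: Count negative crossings (-1).
Negative crossings: 3
Step 3: Writhe = (positive) - (negative)
w = 3 - 3 = 0
Step 4: |w| = 0, and w is zero

0


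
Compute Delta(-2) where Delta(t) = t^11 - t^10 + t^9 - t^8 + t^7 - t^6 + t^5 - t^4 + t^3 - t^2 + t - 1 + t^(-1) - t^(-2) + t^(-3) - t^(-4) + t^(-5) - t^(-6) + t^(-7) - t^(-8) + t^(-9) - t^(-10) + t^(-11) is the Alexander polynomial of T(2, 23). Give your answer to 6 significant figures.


Substituting t = -2 into Delta(t) = t^11 - t^10 + t^9 - t^8 + t^7 - t^6 + t^5 - t^4 + t^3 - t^2 + t - 1 + t^(-1) - t^(-2) + t^(-3) - t^(-4) + t^(-5) - t^(-6) + t^(-7) - t^(-8) + t^(-9) - t^(-10) + t^(-11):
Term values: (-2048) + (-1024) + (-512) + (-256) + (-128) + (-64) + (-32) + (-16) + (-8) + (-4) + (-2) + (-1) + (-0.5) + (-0.25) + (-0.125) + (-0.0625) + (-0.03125) + (-0.015625) + (-0.0078125) + (-0.00390625) + (-0.00195312) + (-0.000976562) + (-0.000488281)
Sum = -4095.999512
Rounded to 6 significant figures: -4096

-4096


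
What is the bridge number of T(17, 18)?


The bridge number of T(p,q) is min(p,q).
min(17, 18) = 17

17


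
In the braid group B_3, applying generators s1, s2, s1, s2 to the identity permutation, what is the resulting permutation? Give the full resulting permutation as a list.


Starting with identity [1, 2, 3].
Apply generators in sequence:
  After s1: [2, 1, 3]
  After s2: [2, 3, 1]
  After s1: [3, 2, 1]
  After s2: [3, 1, 2]
Final permutation: [3, 1, 2]

[3, 1, 2]


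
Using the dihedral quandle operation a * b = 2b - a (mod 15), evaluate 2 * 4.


2 * 4 = 2*4 - 2 mod 15
= 8 - 2 mod 15
= 6 mod 15 = 6

6


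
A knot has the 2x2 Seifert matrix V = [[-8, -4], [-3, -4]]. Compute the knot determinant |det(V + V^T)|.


Step 1: Form V + V^T where V = [[-8, -4], [-3, -4]]
  V^T = [[-8, -3], [-4, -4]]
  V + V^T = [[-16, -7], [-7, -8]]
Step 2: det(V + V^T) = (-16)*(-8) - (-7)*(-7)
  = 128 - 49 = 79
Step 3: Knot determinant = |det(V + V^T)| = |79| = 79

79


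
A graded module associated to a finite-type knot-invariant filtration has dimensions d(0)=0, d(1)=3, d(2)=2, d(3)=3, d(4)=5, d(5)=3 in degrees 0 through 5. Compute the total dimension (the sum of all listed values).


Total dimension = d(0) + d(1) + ... + d(5)
= 0 + 3 + 2 + 3 + 5 + 3
= 16

16


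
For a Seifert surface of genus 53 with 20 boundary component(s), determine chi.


chi = 2 - 2g - b
= 2 - 2*53 - 20
= 2 - 106 - 20 = -124

-124


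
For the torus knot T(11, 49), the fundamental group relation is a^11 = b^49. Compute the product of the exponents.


The relation is a^11 = b^49.
Product of exponents = 11 * 49
= 539

539


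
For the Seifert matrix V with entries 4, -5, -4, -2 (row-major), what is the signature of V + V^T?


Step 1: V + V^T = [[8, -9], [-9, -4]]
Step 2: trace = 4, det = -113
Step 3: Discriminant = 4^2 - 4*(-113) = 468
Step 4: Eigenvalues: 12.8167, -8.81665
Step 5: Signature = (# positive eigenvalues) - (# negative eigenvalues) = 0

0


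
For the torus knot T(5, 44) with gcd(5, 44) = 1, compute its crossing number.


For a torus knot T(p, q) with gcd(p,q)=1,
the crossing number is min(p*(q-1), q*(p-1)).
p*(q-1) = 5*43 = 215
q*(p-1) = 44*4 = 176
min(215, 176) = 176

176


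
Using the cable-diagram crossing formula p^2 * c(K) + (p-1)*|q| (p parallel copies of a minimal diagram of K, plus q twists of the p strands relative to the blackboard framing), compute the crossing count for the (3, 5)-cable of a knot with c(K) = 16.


Step 1: Each of the c(K) crossings of the companion diagram becomes p*p = p^2 crossings among the p parallel strands, and each of the |q| twists s_1 s_2 ... s_(p-1) adds (p-1) crossings.
  Crossings = p^2 * c(K) + (p-1)*|q|
Step 2: = 3^2 * 16 + (3-1)*5
Step 3: = 9*16 + 2*5
Step 4: = 144 + 10 = 154

154


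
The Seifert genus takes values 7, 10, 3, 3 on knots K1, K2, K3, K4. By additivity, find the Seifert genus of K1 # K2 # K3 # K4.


The Seifert genus is additive under connected sum.
Seifert genus(K1 # K2 # K3 # K4) = (7) + (10) + (3) + (3)
= 23

23


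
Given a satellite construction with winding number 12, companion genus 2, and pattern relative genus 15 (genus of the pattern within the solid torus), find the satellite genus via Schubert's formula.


Schubert: g(satellite) = g_rel(pattern) + |winding| * g(companion),
where g_rel(pattern) is the genus of the pattern relative to the solid torus.
= 15 + 12 * 2
= 15 + 24 = 39

39


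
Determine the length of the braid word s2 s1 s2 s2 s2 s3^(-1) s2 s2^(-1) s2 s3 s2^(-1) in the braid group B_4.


The word length counts the number of generators (including inverses).
Listing each generator: s2, s1, s2, s2, s2, s3^(-1), s2, s2^(-1), s2, s3, s2^(-1)
There are 11 generators in this braid word.

11


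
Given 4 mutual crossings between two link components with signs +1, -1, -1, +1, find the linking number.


Step 1: Count positive crossings: 2
Step 2: Count negative crossings: 2
Step 3: Sum of signs = 2 - 2 = 0
Step 4: Linking number = sum/2 = 0/2 = 0

0


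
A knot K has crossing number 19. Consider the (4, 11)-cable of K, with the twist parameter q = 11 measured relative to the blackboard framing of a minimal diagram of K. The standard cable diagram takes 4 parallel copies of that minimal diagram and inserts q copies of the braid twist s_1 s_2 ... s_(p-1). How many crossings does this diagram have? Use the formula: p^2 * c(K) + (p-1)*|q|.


Step 1: Each of the c(K) crossings of the companion diagram becomes p*p = p^2 crossings among the p parallel strands, and each of the |q| twists s_1 s_2 ... s_(p-1) adds (p-1) crossings.
  Crossings = p^2 * c(K) + (p-1)*|q|
Step 2: = 4^2 * 19 + (4-1)*11
Step 3: = 16*19 + 3*11
Step 4: = 304 + 33 = 337

337


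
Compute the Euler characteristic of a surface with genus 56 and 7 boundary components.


chi = 2 - 2g - b
= 2 - 2*56 - 7
= 2 - 112 - 7 = -117

-117


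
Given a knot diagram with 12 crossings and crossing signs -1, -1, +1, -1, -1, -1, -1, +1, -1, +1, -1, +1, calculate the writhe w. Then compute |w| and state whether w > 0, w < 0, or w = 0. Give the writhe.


Step 1: Count positive crossings (+1).
Positive crossings: 4
Step 2: Count negative crossings (-1).
Negative crossings: 8
Step 3: Writhe = (positive) - (negative)
w = 4 - 8 = -4
Step 4: |w| = 4, and w is negative

-4


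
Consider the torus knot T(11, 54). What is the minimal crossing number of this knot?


For a torus knot T(p, q) with gcd(p,q)=1,
the crossing number is min(p*(q-1), q*(p-1)).
p*(q-1) = 11*53 = 583
q*(p-1) = 54*10 = 540
min(583, 540) = 540

540


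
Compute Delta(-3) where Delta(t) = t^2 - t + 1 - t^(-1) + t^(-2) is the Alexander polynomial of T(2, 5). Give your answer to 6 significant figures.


Substituting t = -3 into Delta(t) = t^2 - t + 1 - t^(-1) + t^(-2):
Term values: (9) + (3) + (1) + (0.333333) + (0.111111)
Sum = 13.44444444
Rounded to 6 significant figures: 13.4444

13.4444


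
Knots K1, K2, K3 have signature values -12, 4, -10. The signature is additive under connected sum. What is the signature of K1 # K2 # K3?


The signature is additive under connected sum.
signature(K1 # K2 # K3) = (-12) + (4) + (-10)
= -18

-18


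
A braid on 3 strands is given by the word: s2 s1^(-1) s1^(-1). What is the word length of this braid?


The word length counts the number of generators (including inverses).
Listing each generator: s2, s1^(-1), s1^(-1)
There are 3 generators in this braid word.

3


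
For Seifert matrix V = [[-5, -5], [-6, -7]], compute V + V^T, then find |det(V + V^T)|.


Step 1: Form V + V^T where V = [[-5, -5], [-6, -7]]
  V^T = [[-5, -6], [-5, -7]]
  V + V^T = [[-10, -11], [-11, -14]]
Step 2: det(V + V^T) = (-10)*(-14) - (-11)*(-11)
  = 140 - 121 = 19
Step 3: Knot determinant = |det(V + V^T)| = |19| = 19

19


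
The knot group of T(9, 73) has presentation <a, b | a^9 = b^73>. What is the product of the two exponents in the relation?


The relation is a^9 = b^73.
Product of exponents = 9 * 73
= 657

657


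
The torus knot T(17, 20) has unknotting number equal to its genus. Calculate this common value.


For a torus knot T(p,q), both the unknotting number and genus equal (p-1)(q-1)/2.
= (17-1)(20-1)/2
= 16*19/2
= 304/2 = 152

152


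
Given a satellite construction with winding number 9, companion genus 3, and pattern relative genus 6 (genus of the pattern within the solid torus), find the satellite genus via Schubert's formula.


Schubert: g(satellite) = g_rel(pattern) + |winding| * g(companion),
where g_rel(pattern) is the genus of the pattern relative to the solid torus.
= 6 + 9 * 3
= 6 + 27 = 33

33


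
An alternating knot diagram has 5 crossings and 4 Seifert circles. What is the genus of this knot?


For alternating knots, g = (c - s + 1)/2.
= (5 - 4 + 1)/2
= 2/2 = 1

1


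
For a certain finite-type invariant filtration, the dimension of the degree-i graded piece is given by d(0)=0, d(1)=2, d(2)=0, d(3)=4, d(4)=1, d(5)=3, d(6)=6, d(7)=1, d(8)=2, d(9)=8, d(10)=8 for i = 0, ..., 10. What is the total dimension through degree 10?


Total dimension = d(0) + d(1) + ... + d(10)
= 0 + 2 + 0 + 4 + 1 + 3 + 6 + 1 + 2 + 8 + 8
= 35

35


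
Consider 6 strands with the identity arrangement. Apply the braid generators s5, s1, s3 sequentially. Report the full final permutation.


Starting with identity [1, 2, 3, 4, 5, 6].
Apply generators in sequence:
  After s5: [1, 2, 3, 4, 6, 5]
  After s1: [2, 1, 3, 4, 6, 5]
  After s3: [2, 1, 4, 3, 6, 5]
Final permutation: [2, 1, 4, 3, 6, 5]

[2, 1, 4, 3, 6, 5]


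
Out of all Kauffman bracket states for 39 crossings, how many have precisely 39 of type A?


We choose which 39 of 39 crossings get A-smoothings.
C(39, 39) = 39! / (39! * 0!)
= 1

1


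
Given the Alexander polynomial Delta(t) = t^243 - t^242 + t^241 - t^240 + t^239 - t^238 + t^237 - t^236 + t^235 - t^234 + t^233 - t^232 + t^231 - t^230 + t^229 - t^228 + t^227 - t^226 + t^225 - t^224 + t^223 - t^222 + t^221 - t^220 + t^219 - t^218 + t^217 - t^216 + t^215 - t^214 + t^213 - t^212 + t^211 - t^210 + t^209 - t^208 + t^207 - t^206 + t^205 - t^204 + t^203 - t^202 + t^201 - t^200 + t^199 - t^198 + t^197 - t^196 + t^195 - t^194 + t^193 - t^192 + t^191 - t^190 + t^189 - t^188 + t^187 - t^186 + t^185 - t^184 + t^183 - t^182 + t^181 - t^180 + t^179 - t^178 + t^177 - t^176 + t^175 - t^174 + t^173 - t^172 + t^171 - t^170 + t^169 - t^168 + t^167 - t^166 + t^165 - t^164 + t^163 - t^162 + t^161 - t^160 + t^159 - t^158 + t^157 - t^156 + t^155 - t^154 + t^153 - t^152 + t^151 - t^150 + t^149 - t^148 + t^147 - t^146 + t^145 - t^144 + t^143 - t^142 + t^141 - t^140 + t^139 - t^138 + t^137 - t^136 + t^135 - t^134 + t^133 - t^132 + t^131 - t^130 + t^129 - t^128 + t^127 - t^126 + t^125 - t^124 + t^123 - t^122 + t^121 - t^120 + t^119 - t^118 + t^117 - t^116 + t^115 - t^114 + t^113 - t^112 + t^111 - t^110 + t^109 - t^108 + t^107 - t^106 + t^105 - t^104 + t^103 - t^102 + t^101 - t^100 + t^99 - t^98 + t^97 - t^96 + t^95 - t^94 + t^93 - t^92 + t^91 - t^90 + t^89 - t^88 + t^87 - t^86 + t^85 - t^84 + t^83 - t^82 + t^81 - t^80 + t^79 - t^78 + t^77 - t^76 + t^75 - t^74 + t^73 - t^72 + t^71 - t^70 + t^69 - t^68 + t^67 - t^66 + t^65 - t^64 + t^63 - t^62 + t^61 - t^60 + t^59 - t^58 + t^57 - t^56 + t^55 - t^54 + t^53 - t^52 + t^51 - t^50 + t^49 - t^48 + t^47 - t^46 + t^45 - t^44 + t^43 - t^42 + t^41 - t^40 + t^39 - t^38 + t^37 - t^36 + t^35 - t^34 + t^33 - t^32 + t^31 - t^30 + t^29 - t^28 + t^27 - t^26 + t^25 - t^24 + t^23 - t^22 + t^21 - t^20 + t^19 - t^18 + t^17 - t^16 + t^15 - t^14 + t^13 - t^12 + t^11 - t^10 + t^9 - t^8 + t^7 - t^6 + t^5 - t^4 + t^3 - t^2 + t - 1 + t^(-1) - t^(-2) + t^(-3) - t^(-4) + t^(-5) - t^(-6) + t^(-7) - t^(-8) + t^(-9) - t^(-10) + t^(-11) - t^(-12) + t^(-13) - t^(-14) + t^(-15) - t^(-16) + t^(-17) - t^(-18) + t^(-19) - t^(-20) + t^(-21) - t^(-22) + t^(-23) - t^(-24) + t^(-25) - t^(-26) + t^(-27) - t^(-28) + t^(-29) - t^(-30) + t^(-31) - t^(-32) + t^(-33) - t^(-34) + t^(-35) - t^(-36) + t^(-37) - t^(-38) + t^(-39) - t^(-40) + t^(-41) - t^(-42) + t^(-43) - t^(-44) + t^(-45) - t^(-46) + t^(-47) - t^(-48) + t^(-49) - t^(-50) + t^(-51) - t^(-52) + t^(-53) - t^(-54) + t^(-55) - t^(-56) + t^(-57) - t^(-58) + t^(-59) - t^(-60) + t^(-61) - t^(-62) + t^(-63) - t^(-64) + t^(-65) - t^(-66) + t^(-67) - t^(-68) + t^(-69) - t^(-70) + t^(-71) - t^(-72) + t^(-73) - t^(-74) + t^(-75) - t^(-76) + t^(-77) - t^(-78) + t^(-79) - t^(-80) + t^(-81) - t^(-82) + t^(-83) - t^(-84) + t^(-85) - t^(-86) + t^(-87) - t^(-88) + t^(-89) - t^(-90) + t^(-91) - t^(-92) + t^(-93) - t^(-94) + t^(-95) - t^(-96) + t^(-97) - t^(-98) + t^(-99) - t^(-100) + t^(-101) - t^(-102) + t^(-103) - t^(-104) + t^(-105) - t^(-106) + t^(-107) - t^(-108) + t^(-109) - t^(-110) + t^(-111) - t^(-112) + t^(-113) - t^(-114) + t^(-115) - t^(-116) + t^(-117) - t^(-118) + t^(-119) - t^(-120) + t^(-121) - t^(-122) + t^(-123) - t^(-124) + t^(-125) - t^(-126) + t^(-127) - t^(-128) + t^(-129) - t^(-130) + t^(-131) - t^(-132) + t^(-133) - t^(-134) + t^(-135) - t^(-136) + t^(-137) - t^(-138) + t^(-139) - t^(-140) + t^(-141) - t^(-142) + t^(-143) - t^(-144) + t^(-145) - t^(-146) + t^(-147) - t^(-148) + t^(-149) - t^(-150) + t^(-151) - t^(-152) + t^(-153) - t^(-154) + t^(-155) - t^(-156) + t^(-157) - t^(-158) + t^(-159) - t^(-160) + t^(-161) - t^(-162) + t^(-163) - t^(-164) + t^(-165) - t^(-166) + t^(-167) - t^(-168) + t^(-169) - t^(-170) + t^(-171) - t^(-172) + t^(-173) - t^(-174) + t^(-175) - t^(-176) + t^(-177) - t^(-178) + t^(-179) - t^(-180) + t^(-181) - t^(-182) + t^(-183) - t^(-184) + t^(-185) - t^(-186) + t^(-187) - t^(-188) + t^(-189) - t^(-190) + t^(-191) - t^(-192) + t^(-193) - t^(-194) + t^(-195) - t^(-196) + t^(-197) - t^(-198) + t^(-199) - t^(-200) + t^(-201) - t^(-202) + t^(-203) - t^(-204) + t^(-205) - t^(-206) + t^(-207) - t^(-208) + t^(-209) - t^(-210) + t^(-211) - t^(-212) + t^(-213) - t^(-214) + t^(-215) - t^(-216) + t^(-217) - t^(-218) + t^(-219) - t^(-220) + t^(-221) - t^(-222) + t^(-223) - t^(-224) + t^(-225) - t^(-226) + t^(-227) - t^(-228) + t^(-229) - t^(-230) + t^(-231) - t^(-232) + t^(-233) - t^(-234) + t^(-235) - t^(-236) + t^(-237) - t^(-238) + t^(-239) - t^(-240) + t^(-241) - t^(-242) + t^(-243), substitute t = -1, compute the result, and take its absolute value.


Step 1: The polynomial has 487 terms with alternating signs, exponents from 243 down to -243.
Step 2: Substitute t = -1. The i-th term has coefficient (-1)^i and exponent (m-i),
  so its value is (-1)^i * (-1)^(m-i) = (-1)^m = -1 for every i.
Step 3: All 487 terms equal -1, so Delta(-1) = 487 * (-1) = -487
Step 4: |Delta(-1)| = 487

487


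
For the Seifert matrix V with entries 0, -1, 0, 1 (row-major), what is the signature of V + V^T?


Step 1: V + V^T = [[0, -1], [-1, 2]]
Step 2: trace = 2, det = -1
Step 3: Discriminant = 2^2 - 4*(-1) = 8
Step 4: Eigenvalues: 2.41421, -0.414214
Step 5: Signature = (# positive eigenvalues) - (# negative eigenvalues) = 0

0


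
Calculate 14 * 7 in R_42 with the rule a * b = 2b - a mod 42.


14 * 7 = 2*7 - 14 mod 42
= 14 - 14 mod 42
= 0 mod 42 = 0

0


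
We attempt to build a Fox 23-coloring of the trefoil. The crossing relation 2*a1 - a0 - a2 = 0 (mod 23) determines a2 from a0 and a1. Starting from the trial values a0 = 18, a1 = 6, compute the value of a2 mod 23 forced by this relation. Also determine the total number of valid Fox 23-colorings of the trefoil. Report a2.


Step 1: Apply the given crossing relation 2*a1 - a0 - a2 = 0 (mod 23).
  a2 = 2*a1 - a0 mod 23
  a2 = 2*6 - 18 mod 23
  a2 = 12 - 18 mod 23
  a2 = -6 mod 23 = 17
Step 2: The trefoil has determinant 3.
  Number of Fox p-colorings (p prime) is p^2 if p = 3, else p.
  Since 23 does not divide 3, only trivial (constant) colorings exist.
  (So the trial a0 = 18, a1 = 6 with a0 != a1 does NOT extend to a valid coloring of the whole trefoil: the other two crossing relations require 3*(a1 - a0) = 0 (mod 23), which fails.)
  Total colorings = 23
Step 3: a2 = 17, total Fox 23-colorings = 23

17


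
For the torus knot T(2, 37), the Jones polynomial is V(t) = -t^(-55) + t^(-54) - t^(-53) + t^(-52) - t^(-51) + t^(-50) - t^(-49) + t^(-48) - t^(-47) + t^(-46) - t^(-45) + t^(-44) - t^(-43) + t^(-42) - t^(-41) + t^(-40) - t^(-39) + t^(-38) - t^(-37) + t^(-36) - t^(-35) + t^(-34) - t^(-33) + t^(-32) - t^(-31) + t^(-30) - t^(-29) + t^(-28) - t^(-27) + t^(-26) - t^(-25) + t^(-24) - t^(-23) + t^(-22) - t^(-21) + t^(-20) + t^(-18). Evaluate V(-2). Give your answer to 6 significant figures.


Substituting t = -2 into V(t) = -t^(-55) + t^(-54) - t^(-53) + t^(-52) - t^(-51) + t^(-50) - t^(-49) + t^(-48) - t^(-47) + t^(-46) - t^(-45) + t^(-44) - t^(-43) + t^(-42) - t^(-41) + t^(-40) - t^(-39) + t^(-38) - t^(-37) + t^(-36) - t^(-35) + t^(-34) - t^(-33) + t^(-32) - t^(-31) + t^(-30) - t^(-29) + t^(-28) - t^(-27) + t^(-26) - t^(-25) + t^(-24) - t^(-23) + t^(-22) - t^(-21) + t^(-20) + t^(-18):
  (-)t^(-55) = 2.77556e-17
  (+)t^(-54) = 5.55112e-17
  (-)t^(-53) = 1.11022e-16
  (+)t^(-52) = 2.22045e-16
  (-)t^(-51) = 4.44089e-16
  (+)t^(-50) = 8.88178e-16
  (-)t^(-49) = 1.77636e-15
  (+)t^(-48) = 3.55271e-15
  (-)t^(-47) = 7.10543e-15
  (+)t^(-46) = 1.42109e-14
  (-)t^(-45) = 2.84217e-14
  (+)t^(-44) = 5.68434e-14
  (-)t^(-43) = 1.13687e-13
  (+)t^(-42) = 2.27374e-13
  (-)t^(-41) = 4.54747e-13
  (+)t^(-40) = 9.09495e-13
  (-)t^(-39) = 1.81899e-12
  (+)t^(-38) = 3.63798e-12
  (-)t^(-37) = 7.27596e-12
  (+)t^(-36) = 1.45519e-11
  (-)t^(-35) = 2.91038e-11
  (+)t^(-34) = 5.82077e-11
  (-)t^(-33) = 1.16415e-10
  (+)t^(-32) = 2.32831e-10
  (-)t^(-31) = 4.65661e-10
  (+)t^(-30) = 9.31323e-10
  (-)t^(-29) = 1.86265e-09
  (+)t^(-28) = 3.72529e-09
  (-)t^(-27) = 7.45058e-09
  (+)t^(-26) = 1.49012e-08
  (-)t^(-25) = 2.98023e-08
  (+)t^(-24) = 5.96046e-08
  (-)t^(-23) = 1.19209e-07
  (+)t^(-22) = 2.38419e-07
  (-)t^(-21) = 4.76837e-07
  (+)t^(-20) = 9.53674e-07
  (+)t^(-18) = 3.8147e-06
Sum = (2.77556e-17) + (5.55112e-17) + (1.11022e-16) + (2.22045e-16) + (4.44089e-16) + (8.88178e-16) + (1.77636e-15) + (3.55271e-15) + (7.10543e-15) + (1.42109e-14) + (2.84217e-14) + (5.68434e-14) + (1.13687e-13) + (2.27374e-13) + (4.54747e-13) + (9.09495e-13) + (1.81899e-12) + (3.63798e-12) + (7.27596e-12) + (1.45519e-11) + (2.91038e-11) + (5.82077e-11) + (1.16415e-10) + (2.32831e-10) + (4.65661e-10) + (9.31323e-10) + (1.86265e-09) + (3.72529e-09) + (7.45058e-09) + (1.49012e-08) + (2.98023e-08) + (5.96046e-08) + (1.19209e-07) + (2.38419e-07) + (4.76837e-07) + (9.53674e-07) + (3.8147e-06)
= 5.722045898e-06
Rounded to 6 significant figures: 5.72205e-06

5.72205e-06
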